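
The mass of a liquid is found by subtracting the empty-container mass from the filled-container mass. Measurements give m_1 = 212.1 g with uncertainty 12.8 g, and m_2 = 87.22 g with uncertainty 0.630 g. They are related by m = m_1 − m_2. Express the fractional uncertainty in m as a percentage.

10.3%

For a sum/difference, combine absolute errors in quadrature:
  (δm_1)² = 164;  (δm_2)² = 0.397
δm = √(164) = 12.8 g
m = 124.9 g, so δm/m = 12.8/124.9 = 0.103.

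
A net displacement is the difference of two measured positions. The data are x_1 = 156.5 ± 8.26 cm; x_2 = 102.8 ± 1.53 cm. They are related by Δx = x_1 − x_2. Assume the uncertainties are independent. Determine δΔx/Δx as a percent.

Δx is a linear combination, so absolute uncertainties add in quadrature:
  (δx_1)² = 68.2;  (δx_2)² = 2.34
δΔx = √(70.6) = 8.40 cm
Δx = 53.70 cm, so δΔx/Δx = 8.40/53.70 = 0.156.

15.6%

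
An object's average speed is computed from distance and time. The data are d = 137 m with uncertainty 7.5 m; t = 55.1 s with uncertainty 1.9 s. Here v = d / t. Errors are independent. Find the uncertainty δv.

0.161 m/s

For a monomial v ∝ d, t^-1, fractional errors add in quadrature:
  (1·δd/d)² = (1×0.0547)² = 0.00300;  (-1·δt/t)² = (-1×0.0345)² = 0.00119
δv/v = √(0.00419) = 0.0647
v = 2.49 m/s, so δv = 0.0647 × 2.49 = 0.161 m/s.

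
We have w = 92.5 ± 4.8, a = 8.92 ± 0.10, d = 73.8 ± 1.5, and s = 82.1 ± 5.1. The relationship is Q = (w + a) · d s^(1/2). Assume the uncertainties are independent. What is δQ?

4080

Let u = w + a = 101. δu = √(δw² + δa²) = √(23.0 + 0.0100) = 4.80, so δu/u = 0.0473.
Q is then a monomial in u, d, s:
δQ/Q = √((δu/u)² + (1·δd/d)² + (½·δs/s)²) = √(0.00224 + 0.000413 + 0.000965) = 0.0602
Q = 67800, so δQ = 0.0602 × 67800 = 4080.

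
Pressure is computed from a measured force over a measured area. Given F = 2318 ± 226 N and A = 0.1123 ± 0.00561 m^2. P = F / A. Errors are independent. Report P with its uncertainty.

20640 ± 2260 Pa

P is a product of powers, so relative uncertainties combine in quadrature:
  (1·δF/F)² = (1×0.0975)² = 0.00951;  (-1·δA/A)² = (-1×0.0500)² = 0.00250
δP/P = √(0.0120) = 0.110
P = 20640 Pa, so δP = 0.110 × 20640 = 2260 Pa.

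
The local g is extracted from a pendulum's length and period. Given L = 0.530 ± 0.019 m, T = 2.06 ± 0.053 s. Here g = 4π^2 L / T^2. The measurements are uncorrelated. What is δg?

g is a product of powers, so relative uncertainties combine in quadrature:
  (1·δL/L)² = (1×0.0358)² = 0.00129;  (-2·δT/T)² = (-2×0.0257)² = 0.00265
δg/g = √(0.00393) = 0.0627
g = 4.93 m/s^2, so δg = 0.0627 × 4.93 = 0.309 m/s^2.

0.309 m/s^2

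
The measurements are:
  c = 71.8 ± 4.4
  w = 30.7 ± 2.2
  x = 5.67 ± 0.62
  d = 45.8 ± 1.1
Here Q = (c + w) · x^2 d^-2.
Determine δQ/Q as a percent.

22.9%

Let u = c + w = 102. δu = √(δc² + δw²) = √(19.4 + 4.84) = 4.92, so δu/u = 0.0480.
Q is then a monomial in u, x, d:
δQ/Q = √((δu/u)² + (2·δx/x)² + (-2·δd/d)²) = √(0.00230 + 0.0478 + 0.00231) = 0.229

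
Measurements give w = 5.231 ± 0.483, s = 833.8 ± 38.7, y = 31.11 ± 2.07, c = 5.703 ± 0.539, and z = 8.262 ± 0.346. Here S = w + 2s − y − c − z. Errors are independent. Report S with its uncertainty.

Each term contributes (cᵢ δxᵢ)² to (δS)²:
  (δw)² = 0.233;  (2·δs)² = 5990;  (δy)² = 4.28;  (δc)² = 0.291;  (δz)² = 0.120
δS = √(6000) = 77.4
S = 1628.

1628 ± 77.4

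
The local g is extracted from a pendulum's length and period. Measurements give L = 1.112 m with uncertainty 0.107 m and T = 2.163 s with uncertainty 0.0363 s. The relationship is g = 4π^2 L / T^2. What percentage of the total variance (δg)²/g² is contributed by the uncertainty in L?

89.2%

(δg/g)² = (1·δL/L)² + (-2·δT/T)²
  L term: (1×0.0962)² = 0.00926
  T term: (-2×0.0168)² = 0.00113
Total = 0.0104. Share from L = 0.00926/0.0104 = 0.892.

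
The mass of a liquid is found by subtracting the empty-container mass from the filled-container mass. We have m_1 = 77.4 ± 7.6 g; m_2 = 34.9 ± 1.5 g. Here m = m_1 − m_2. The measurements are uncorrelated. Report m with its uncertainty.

42.5 ± 7.75 g

Sums and differences: (δm)² = Σ (cᵢ δxᵢ)².
  (δm_1)² = 57.8;  (δm_2)² = 2.25
δm = √(60.0) = 7.75 g
m = 42.5 g.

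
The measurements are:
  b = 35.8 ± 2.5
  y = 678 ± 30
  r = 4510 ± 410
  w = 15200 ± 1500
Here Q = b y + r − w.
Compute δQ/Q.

Let p = b·y = 24300. δp/p = √((1·δb/b)² + (1·δy/y)²) = √(0.00488 + 0.00196) = 0.0827, so δp = 2010.
Q = p + r − w: δQ = √(δp² + δr² + δw²) = √(4.03e+06 + 1.68e+05 + 2.25e+06) = 2540
Q = 13600, so δQ/Q = 2540/13600 = 0.187.

0.187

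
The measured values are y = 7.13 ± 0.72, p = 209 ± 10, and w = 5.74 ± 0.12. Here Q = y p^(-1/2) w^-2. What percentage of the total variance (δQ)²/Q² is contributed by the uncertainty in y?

(δQ/Q)² = (1·δy/y)² + (−½·δp/p)² + (-2·δw/w)²
  y term: (1×0.101)² = 0.0102
  p term: (-0.5×0.0478)² = 0.000572
  w term: (-2×0.0209)² = 0.00175
Total = 0.0125. Share from y = 0.0102/0.0125 = 0.815.

81.5%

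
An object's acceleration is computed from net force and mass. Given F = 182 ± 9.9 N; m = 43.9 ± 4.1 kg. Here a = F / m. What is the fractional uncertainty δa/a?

Products/powers → add relative errors in quadrature, weighted by exponent:
  (1·δF/F)² = (1×0.0544)² = 0.00296;  (-1·δm/m)² = (-1×0.0934)² = 0.00872
δa/a = √(0.0117) = 0.108

0.108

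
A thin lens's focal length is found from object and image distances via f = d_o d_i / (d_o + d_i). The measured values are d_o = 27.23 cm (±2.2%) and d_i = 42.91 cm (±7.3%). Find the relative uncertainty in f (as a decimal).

∂f/∂d_o = (d_i/(d_o+d_i))² = 0.374;  ∂f/∂d_i = (d_o/(d_o+d_i))² = 0.151
δf = √((∂f/∂d_o · δd_o)² + (∂f/∂d_i · δd_i)²) = √(0.0503 + 0.223) = 0.523 cm
f = 16.66 cm, so δf/f = 0.523/16.66 = 0.0314.

0.0314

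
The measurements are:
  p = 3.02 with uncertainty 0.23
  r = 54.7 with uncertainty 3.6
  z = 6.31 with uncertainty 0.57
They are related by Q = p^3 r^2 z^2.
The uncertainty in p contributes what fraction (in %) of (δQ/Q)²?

(δQ/Q)² = (3·δp/p)² + (2·δr/r)² + (2·δz/z)²
  p term: (3×0.0762)² = 0.0522
  r term: (2×0.0658)² = 0.0173
  z term: (2×0.0903)² = 0.0326
Total = 0.102. Share from p = 0.0522/0.102 = 0.511.

51.1%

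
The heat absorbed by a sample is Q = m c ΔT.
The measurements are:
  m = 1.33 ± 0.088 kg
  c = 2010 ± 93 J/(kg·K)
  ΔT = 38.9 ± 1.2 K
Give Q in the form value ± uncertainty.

(1.04 ± 0.0899) × 10^5 J

Q is a product of powers, so relative uncertainties combine in quadrature:
  (1·δm/m)² = (1×0.0662)² = 0.00438;  (1·δc/c)² = (1×0.0463)² = 0.00214;  (1·δΔT/ΔT)² = (1×0.0308)² = 0.000952
δQ/Q = √(0.00747) = 0.0864
Q = 1.04e+05 J, so δQ = 0.0864 × 1.04e+05 = 8990 J.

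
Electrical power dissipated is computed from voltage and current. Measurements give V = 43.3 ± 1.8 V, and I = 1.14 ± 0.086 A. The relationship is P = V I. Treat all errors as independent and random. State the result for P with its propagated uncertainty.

Since P is a product/quotient, work with relative uncertainties:
  (1·δV/V)² = (1×0.0416)² = 0.00173;  (1·δI/I)² = (1×0.0754)² = 0.00569
δP/P = √(0.00742) = 0.0861
P = 49.4 W, so δP = 0.0861 × 49.4 = 4.25 W.

49.4 ± 4.25 W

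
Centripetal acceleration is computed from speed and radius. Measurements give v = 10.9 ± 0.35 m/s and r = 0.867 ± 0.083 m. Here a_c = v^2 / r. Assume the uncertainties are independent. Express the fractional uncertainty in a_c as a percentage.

a_c is a product of powers, so relative uncertainties combine in quadrature:
  (2·δv/v)² = (2×0.0321)² = 0.00412;  (-1·δr/r)² = (-1×0.0957)² = 0.00916
δa_c/a_c = √(0.0133) = 0.115

11.5%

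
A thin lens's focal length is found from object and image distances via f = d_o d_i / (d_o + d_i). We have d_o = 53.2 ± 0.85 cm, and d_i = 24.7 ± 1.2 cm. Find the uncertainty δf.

∂f/∂d_o = (d_i/(d_o+d_i))² = 0.101;  ∂f/∂d_i = (d_o/(d_o+d_i))² = 0.466
δf = √((∂f/∂d_o · δd_o)² + (∂f/∂d_i · δd_i)²) = √(0.00730 + 0.313) = 0.566 cm

0.566 cm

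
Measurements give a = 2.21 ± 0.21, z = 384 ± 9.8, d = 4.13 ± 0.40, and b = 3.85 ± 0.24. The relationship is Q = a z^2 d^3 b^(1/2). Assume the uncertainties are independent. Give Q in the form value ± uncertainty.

(4.50 ± 1.40) × 10^7

Q is a product of powers, so relative uncertainties combine in quadrature:
  (1·δa/a)² = (1×0.0950)² = 0.00903;  (2·δz/z)² = (2×0.0255)² = 0.00261;  (3·δd/d)² = (3×0.0969)² = 0.0844;  (½·δb/b)² = (0.5×0.0623)² = 0.000971
δQ/Q = √(0.0970) = 0.311
Q = 4.5e+07, so δQ = 0.311 × 4.5e+07 = 1.4e+07.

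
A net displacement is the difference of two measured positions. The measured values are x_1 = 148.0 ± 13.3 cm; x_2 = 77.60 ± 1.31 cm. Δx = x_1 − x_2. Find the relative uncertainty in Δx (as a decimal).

Each term contributes (cᵢ δxᵢ)² to (δΔx)²:
  (δx_1)² = 177;  (δx_2)² = 1.72
δΔx = √(179) = 13.4 cm
Δx = 70.40 cm, so δΔx/Δx = 13.4/70.40 = 0.190.

0.190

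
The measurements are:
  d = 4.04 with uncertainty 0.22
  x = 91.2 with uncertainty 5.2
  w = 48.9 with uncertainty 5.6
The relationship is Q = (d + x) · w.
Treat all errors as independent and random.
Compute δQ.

591

Let u = d + x = 95.2. δu = √(δd² + δx²) = √(0.0484 + 27.0) = 5.20, so δu/u = 0.0546.
Q is then a monomial in u, w:
δQ/Q = √((δu/u)² + (1·δw/w)²) = √(0.00299 + 0.0131) = 0.127
Q = 4660, so δQ = 0.127 × 4660 = 591.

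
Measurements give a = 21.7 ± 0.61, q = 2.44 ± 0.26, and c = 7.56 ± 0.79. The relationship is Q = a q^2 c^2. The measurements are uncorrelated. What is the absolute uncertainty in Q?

2210

Relative error in a monomial: (δQ/Q)² = Σ (nᵢ · δxᵢ/xᵢ)².
  (1·δa/a)² = (1×0.0281)² = 0.000790;  (2·δq/q)² = (2×0.107)² = 0.0454;  (2·δc/c)² = (2×0.104)² = 0.0437
δQ/Q = √(0.0899) = 0.300
Q = 7380, so δQ = 0.300 × 7380 = 2210.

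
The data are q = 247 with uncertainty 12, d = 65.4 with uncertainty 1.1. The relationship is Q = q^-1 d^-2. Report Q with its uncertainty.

Q is a product of powers, so relative uncertainties combine in quadrature:
  (-1·δq/q)² = (-1×0.0486)² = 0.00236;  (-2·δd/d)² = (-2×0.0168)² = 0.00113
δQ/Q = √(0.00349) = 0.0591
Q = 9.47e-07, so δQ = 0.0591 × 9.47e-07 = 5.59e-08.

(9.47 ± 0.559) × 10^-7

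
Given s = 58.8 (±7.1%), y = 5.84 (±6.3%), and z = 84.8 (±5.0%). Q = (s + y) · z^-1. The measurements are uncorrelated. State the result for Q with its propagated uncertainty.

Let u = s + y = 64.6. δu = √(δs² + δy²) = √(17.4 + 0.135) = 4.19, so δu/u = 0.0648.
Q is then a monomial in u, z:
δQ/Q = √((δu/u)² + (-1·δz/z)²) = √(0.00420 + 0.00250) = 0.0819
Q = 0.762, so δQ = 0.0819 × 0.762 = 0.0624.

0.762 ± 0.0624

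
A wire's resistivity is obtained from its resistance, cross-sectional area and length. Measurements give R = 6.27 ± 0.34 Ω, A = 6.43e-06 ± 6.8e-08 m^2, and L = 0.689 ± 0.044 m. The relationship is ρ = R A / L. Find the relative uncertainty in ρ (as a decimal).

0.0844

Relative error in a monomial: (δρ/ρ)² = Σ (nᵢ · δxᵢ/xᵢ)².
  (1·δR/R)² = (1×0.0542)² = 0.00294;  (1·δA/A)² = (1×0.0106)² = 0.000112;  (-1·δL/L)² = (-1×0.0639)² = 0.00408
δρ/ρ = √(0.00713) = 0.0844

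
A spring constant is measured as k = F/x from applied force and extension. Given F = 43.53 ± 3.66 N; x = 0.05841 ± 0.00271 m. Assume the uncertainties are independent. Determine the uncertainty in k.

71.6 N/m

Relative error in a monomial: (δk/k)² = Σ (nᵢ · δxᵢ/xᵢ)².
  (1·δF/F)² = (1×0.0841)² = 0.00707;  (-1·δx/x)² = (-1×0.0464)² = 0.00215
δk/k = √(0.00922) = 0.0960
k = 745.2 N/m, so δk = 0.0960 × 745.2 = 71.6 N/m.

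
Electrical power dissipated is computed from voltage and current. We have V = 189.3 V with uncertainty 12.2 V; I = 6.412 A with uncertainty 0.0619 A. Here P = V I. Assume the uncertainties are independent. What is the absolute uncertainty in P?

Since P is a product/quotient, work with relative uncertainties:
  (1·δV/V)² = (1×0.0644)² = 0.00415;  (1·δI/I)² = (1×0.00965)² = 9.32e-05
δP/P = √(0.00425) = 0.0652
P = 1214 W, so δP = 0.0652 × 1214 = 79.1 W.

79.1 W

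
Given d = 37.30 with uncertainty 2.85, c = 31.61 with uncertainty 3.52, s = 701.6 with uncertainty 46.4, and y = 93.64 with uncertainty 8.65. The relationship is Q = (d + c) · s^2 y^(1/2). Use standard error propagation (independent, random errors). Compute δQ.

5.08e+07

Let u = d + c = 68.91. δu = √(δd² + δc²) = √(8.12 + 12.4) = 4.53, so δu/u = 0.0657.
Q is then a monomial in u, s, y:
δQ/Q = √((δu/u)² + (2·δs/s)² + (½·δy/y)²) = √(0.00432 + 0.0175 + 0.00213) = 0.155
Q = 3.282e+08, so δQ = 0.155 × 3.282e+08 = 5.08e+07.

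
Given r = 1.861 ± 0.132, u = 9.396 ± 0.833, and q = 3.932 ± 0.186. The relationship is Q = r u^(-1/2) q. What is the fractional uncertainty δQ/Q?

Each factor contributes (exponent × relative error)² to (δQ/Q)²:
  (1·δr/r)² = (1×0.0709)² = 0.00503;  (−½·δu/u)² = (-0.5×0.0887)² = 0.00196;  (1·δq/q)² = (1×0.0473)² = 0.00224
δQ/Q = √(0.00923) = 0.0961

0.0961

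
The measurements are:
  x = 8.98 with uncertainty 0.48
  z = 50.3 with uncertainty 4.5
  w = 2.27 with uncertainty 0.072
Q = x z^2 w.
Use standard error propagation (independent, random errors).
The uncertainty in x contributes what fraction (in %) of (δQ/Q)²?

7.96%

(δQ/Q)² = (1·δx/x)² + (2·δz/z)² + (1·δw/w)²
  x term: (1×0.0535)² = 0.00286
  z term: (2×0.0895)² = 0.0320
  w term: (1×0.0317)² = 0.00101
Total = 0.0359. Share from x = 0.00286/0.0359 = 0.0796.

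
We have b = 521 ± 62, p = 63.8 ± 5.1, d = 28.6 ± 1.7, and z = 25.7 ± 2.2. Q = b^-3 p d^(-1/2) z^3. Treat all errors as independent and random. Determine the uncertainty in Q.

0.000641

Q is a product of powers, so relative uncertainties combine in quadrature:
  (-3·δb/b)² = (-3×0.119)² = 0.127;  (1·δp/p)² = (1×0.0799)² = 0.00639;  (−½·δd/d)² = (-0.5×0.0594)² = 0.000883;  (3·δz/z)² = (3×0.0856)² = 0.0660
δQ/Q = √(0.201) = 0.448
Q = 0.00143, so δQ = 0.448 × 0.00143 = 0.000641.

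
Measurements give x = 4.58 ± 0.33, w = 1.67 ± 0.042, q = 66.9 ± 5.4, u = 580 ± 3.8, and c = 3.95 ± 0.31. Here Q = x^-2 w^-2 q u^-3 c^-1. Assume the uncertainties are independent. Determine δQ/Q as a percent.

19.1%

Since Q is a product/quotient, work with relative uncertainties:
  (-2·δx/x)² = (-2×0.0721)² = 0.0208;  (-2·δw/w)² = (-2×0.0251)² = 0.00253;  (1·δq/q)² = (1×0.0807)² = 0.00652;  (-3·δu/u)² = (-3×0.00655)² = 0.000386;  (-1·δc/c)² = (-1×0.0785)² = 0.00616
δQ/Q = √(0.0364) = 0.191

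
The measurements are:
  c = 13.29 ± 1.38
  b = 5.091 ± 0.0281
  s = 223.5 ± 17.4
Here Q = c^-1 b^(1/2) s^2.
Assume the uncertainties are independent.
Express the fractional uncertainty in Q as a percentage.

Since Q is a product/quotient, work with relative uncertainties:
  (-1·δc/c)² = (-1×0.104)² = 0.0108;  (½·δb/b)² = (0.5×0.00552)² = 7.62e-06;  (2·δs/s)² = (2×0.0779)² = 0.0242
δQ/Q = √(0.0350) = 0.187

18.7%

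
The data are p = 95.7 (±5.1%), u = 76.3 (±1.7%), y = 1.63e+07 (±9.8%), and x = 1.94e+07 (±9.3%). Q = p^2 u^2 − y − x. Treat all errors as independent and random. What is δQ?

Let w = p^2·u^2 = 5.33e+07. δw/w = √((2·δp/p)² + (2·δu/u)²) = √(0.0104 + 0.00116) = 0.108, so δw = 5.73e+06.
Q = w − y − x: δQ = √(δw² + δy² + δx²) = √(3.29e+13 + 2.55e+12 + 3.26e+12) = 6.22e+06

6.22e+06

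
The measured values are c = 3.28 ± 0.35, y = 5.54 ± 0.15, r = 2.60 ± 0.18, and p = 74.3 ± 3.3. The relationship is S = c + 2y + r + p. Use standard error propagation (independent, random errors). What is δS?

3.34

S is a linear combination, so absolute uncertainties add in quadrature:
  (δc)² = 0.122;  (2·δy)² = 0.0900;  (δr)² = 0.0324;  (δp)² = 10.9
δS = √(11.1) = 3.34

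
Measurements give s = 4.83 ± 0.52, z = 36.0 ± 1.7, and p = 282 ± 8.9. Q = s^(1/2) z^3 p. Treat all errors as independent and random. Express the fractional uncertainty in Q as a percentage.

For a monomial Q ∝ s^(1/2), z^3, p, fractional errors add in quadrature:
  (½·δs/s)² = (0.5×0.108)² = 0.00290;  (3·δz/z)² = (3×0.0472)² = 0.0201;  (1·δp/p)² = (1×0.0316)² = 0.000996
δQ/Q = √(0.0240) = 0.155

15.5%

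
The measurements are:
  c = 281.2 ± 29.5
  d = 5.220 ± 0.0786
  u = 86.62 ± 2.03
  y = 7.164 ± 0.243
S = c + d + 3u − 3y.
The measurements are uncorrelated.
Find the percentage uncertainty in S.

5.74%

Sums and differences: (δS)² = Σ (cᵢ δxᵢ)².
  (δc)² = 870;  (δd)² = 0.00618;  (3·δu)² = 37.1;  (3·δy)² = 0.531
δS = √(908) = 30.1
S = 524.8, so δS/S = 30.1/524.8 = 0.0574.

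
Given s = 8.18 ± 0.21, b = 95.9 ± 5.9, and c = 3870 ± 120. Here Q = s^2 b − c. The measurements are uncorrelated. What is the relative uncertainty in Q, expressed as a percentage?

Let p = s^2·b = 6420. δp/p = √((2·δs/s)² + (1·δb/b)²) = √(0.00264 + 0.00379) = 0.0801, so δp = 514.
Q = p − c: δQ = √(δp² + δc²) = √(2.64e+05 + 14400) = 528
Q = 2550, so δQ/Q = 528/2550 = 0.207.

20.7%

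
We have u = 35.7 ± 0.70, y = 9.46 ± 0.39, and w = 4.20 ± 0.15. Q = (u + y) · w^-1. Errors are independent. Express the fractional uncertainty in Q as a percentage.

Let h = u + y = 45.2. δh = √(δu² + δy²) = √(0.490 + 0.152) = 0.801, so δh/h = 0.0177.
Q is then a monomial in h, w:
δQ/Q = √((δh/h)² + (-1·δw/w)²) = √(0.000315 + 0.00128) = 0.0399

3.99%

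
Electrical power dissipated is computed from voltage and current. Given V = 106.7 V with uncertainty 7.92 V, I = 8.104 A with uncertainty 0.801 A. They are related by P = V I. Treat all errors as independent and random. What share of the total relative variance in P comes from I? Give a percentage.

(δP/P)² = (1·δV/V)² + (1·δI/I)²
  V term: (1×0.0742)² = 0.00551
  I term: (1×0.0988)² = 0.00977
Total = 0.0153. Share from I = 0.00977/0.0153 = 0.639.

63.9%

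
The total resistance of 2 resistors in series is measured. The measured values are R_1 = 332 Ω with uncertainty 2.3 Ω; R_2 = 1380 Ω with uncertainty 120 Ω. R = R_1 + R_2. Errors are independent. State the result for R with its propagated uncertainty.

Sums and differences: (δR)² = Σ (cᵢ δxᵢ)².
  (δR_1)² = 5.29;  (δR_2)² = 14400
δR = √(14400) = 120 Ω
R = 1710 Ω.

1710 ± 120 Ω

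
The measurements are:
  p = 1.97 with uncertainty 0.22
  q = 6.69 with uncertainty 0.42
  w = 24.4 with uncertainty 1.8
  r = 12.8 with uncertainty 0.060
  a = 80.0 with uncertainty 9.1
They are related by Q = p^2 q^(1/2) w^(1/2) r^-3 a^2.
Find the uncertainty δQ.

Products/powers → add relative errors in quadrature, weighted by exponent:
  (2·δp/p)² = (2×0.112)² = 0.0499;  (½·δq/q)² = (0.5×0.0628)² = 0.000985;  (½·δw/w)² = (0.5×0.0738)² = 0.00136;  (-3·δr/r)² = (-3×0.00469)² = 0.000198;  (2·δa/a)² = (2×0.114)² = 0.0518
δQ/Q = √(0.104) = 0.323
Q = 151, so δQ = 0.323 × 151 = 48.8.

48.8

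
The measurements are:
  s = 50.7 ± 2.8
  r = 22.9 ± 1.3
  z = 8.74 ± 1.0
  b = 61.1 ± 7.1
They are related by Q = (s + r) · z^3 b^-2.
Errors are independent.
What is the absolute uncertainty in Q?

Let u = s + r = 73.6. δu = √(δs² + δr²) = √(7.84 + 1.69) = 3.09, so δu/u = 0.0419.
Q is then a monomial in u, z, b:
δQ/Q = √((δu/u)² + (3·δz/z)² + (-2·δb/b)²) = √(0.00176 + 0.118 + 0.0540) = 0.417
Q = 13.2, so δQ = 0.417 × 13.2 = 5.48.

5.48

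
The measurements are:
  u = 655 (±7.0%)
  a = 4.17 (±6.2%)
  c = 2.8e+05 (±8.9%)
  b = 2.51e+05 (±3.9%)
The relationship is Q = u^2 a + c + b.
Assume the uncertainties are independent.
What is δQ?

Let p = u^2·a = 1.79e+06. δp/p = √((2·δu/u)² + (1·δa/a)²) = √(0.0196 + 0.00384) = 0.153, so δp = 2.74e+05.
Q = p + c + b: δQ = √(δp² + δc² + δb²) = √(7.5e+10 + 6.21e+08 + 9.58e+07) = 2.75e+05

2.75e+05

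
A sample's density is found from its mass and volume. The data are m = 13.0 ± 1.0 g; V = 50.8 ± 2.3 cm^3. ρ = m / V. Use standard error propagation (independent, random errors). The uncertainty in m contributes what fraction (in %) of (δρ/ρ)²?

74.3%

(δρ/ρ)² = (1·δm/m)² + (-1·δV/V)²
  m term: (1×0.0769)² = 0.00592
  V term: (-1×0.0453)² = 0.00205
Total = 0.00797. Share from m = 0.00592/0.00797 = 0.743.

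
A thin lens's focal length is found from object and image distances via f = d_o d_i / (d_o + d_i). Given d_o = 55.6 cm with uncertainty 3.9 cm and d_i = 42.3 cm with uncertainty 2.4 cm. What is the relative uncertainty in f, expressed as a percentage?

∂f/∂d_o = (d_i/(d_o+d_i))² = 0.187;  ∂f/∂d_i = (d_o/(d_o+d_i))² = 0.323
δf = √((∂f/∂d_o · δd_o)² + (∂f/∂d_i · δd_i)²) = √(0.530 + 0.599) = 1.06 cm
f = 24.0 cm, so δf/f = 1.06/24.0 = 0.0442.

4.42%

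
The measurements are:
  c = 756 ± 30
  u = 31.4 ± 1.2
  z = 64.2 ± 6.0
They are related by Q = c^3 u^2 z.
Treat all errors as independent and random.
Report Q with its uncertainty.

Each factor contributes (exponent × relative error)² to (δQ/Q)²:
  (3·δc/c)² = (3×0.0397)² = 0.0142;  (2·δu/u)² = (2×0.0382)² = 0.00584;  (1·δz/z)² = (1×0.0935)² = 0.00873
δQ/Q = √(0.0287) = 0.170
Q = 2.74e+13, so δQ = 0.170 × 2.74e+13 = 4.64e+12.

(2.74 ± 0.464) × 10^13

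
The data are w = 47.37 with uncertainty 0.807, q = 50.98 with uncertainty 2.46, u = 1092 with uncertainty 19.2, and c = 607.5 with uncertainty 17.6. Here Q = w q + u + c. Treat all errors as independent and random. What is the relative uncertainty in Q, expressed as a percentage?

Let p = w·q = 2415. δp/p = √((1·δw/w)² + (1·δq/q)²) = √(0.000290 + 0.00233) = 0.0512, so δp = 124.
Q = p + u + c: δQ = √(δp² + δu² + δc²) = √(15300 + 369 + 310) = 126
Q = 4114, so δQ/Q = 126/4114 = 0.0307.

3.07%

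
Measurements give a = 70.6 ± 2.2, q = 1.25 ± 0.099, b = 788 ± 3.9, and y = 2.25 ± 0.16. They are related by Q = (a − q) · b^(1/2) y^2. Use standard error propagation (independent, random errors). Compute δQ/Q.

0.146

Let u = a − q = 69.3. δu = √(δa² + δq²) = √(4.84 + 0.00980) = 2.20, so δu/u = 0.0318.
Q is then a monomial in u, b, y:
δQ/Q = √((δu/u)² + (½·δb/b)² + (2·δy/y)²) = √(0.00101 + 6.12e-06 + 0.0202) = 0.146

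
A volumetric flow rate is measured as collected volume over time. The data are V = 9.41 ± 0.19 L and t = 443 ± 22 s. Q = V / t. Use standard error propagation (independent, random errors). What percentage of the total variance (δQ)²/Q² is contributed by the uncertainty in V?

(δQ/Q)² = (1·δV/V)² + (-1·δt/t)²
  V term: (1×0.0202)² = 0.000408
  t term: (-1×0.0497)² = 0.00247
Total = 0.00287. Share from V = 0.000408/0.00287 = 0.142.

14.2%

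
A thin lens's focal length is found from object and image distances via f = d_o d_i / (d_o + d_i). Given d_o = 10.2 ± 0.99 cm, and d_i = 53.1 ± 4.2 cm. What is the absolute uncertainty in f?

∂f/∂d_o = (d_i/(d_o+d_i))² = 0.704;  ∂f/∂d_i = (d_o/(d_o+d_i))² = 0.0260
δf = √((∂f/∂d_o · δd_o)² + (∂f/∂d_i · δd_i)²) = √(0.485 + 0.0119) = 0.705 cm

0.705 cm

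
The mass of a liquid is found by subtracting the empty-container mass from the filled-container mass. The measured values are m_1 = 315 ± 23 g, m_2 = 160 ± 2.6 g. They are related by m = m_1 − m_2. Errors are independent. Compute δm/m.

m is a linear combination, so absolute uncertainties add in quadrature:
  (δm_1)² = 529;  (δm_2)² = 6.76
δm = √(536) = 23.1 g
m = 155 g, so δm/m = 23.1/155 = 0.149.

0.149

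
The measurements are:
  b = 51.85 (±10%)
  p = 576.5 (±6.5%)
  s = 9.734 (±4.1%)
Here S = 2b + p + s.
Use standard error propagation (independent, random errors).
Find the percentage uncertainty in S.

5.64%

Each term contributes (cᵢ δxᵢ)² to (δS)²:
  (2·δb)² = 108;  (δp)² = 1400;  (δs)² = 0.159
δS = √(1510) = 38.9
S = 689.9, so δS/S = 38.9/689.9 = 0.0564.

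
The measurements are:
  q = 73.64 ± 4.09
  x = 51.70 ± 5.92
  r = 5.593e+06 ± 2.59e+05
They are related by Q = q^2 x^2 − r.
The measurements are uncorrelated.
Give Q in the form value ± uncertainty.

Let p = q^2·x^2 = 1.449e+07. δp/p = √((2·δq/q)² + (2·δx/x)²) = √(0.0123 + 0.0524) = 0.255, so δp = 3.69e+06.
Q = p − r: δQ = √(δp² + δr²) = √(1.36e+13 + 6.71e+10) = 3.7e+06
Q = 8.902e+06.

(8.902 ± 3.70) × 10^6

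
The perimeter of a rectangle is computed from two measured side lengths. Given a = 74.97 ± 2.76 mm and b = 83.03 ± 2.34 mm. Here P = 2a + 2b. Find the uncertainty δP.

7.24 mm

Sums and differences: (δP)² = Σ (cᵢ δxᵢ)².
  (2·δa)² = 30.5;  (2·δb)² = 21.9
δP = √(52.4) = 7.24 mm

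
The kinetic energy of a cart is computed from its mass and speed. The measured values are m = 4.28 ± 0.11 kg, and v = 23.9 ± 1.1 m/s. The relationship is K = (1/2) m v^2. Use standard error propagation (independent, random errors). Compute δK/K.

0.0956

Each factor contributes (exponent × relative error)² to (δK/K)²:
  (1·δm/m)² = (1×0.0257)² = 0.000661;  (2·δv/v)² = (2×0.0460)² = 0.00847
δK/K = √(0.00913) = 0.0956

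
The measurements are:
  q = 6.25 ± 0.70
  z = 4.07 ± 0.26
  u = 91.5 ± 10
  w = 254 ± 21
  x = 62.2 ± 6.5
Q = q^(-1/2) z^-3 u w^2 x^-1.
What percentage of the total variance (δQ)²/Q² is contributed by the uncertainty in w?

30.4%

(δQ/Q)² = (−½·δq/q)² + (-3·δz/z)² + (1·δu/u)² + (2·δw/w)² + (-1·δx/x)²
  q term: (-0.5×0.112)² = 0.00314
  z term: (-3×0.0639)² = 0.0367
  u term: (1×0.109)² = 0.0119
  w term: (2×0.0827)² = 0.0273
  x term: (-1×0.105)² = 0.0109
Total = 0.0901. Share from w = 0.0273/0.0901 = 0.304.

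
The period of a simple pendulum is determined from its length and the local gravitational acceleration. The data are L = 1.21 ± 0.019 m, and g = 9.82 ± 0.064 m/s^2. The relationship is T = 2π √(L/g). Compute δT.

T is a product of powers, so relative uncertainties combine in quadrature:
  (½·δL/L)² = (0.5×0.0157)² = 6.16e-05;  (−½·δg/g)² = (-0.5×0.00652)² = 1.06e-05
δT/T = √(7.23e-05) = 0.00850
T = 2.21 s, so δT = 0.00850 × 2.21 = 0.0187 s.

0.0187 s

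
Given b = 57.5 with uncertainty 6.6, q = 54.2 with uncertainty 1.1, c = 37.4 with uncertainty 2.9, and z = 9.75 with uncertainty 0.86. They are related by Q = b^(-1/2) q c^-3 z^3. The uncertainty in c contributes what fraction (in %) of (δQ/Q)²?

(δQ/Q)² = (−½·δb/b)² + (1·δq/q)² + (-3·δc/c)² + (3·δz/z)²
  b term: (-0.5×0.115)² = 0.00329
  q term: (1×0.0203)² = 0.000412
  c term: (-3×0.0775)² = 0.0541
  z term: (3×0.0882)² = 0.0700
Total = 0.128. Share from c = 0.0541/0.128 = 0.423.

42.3%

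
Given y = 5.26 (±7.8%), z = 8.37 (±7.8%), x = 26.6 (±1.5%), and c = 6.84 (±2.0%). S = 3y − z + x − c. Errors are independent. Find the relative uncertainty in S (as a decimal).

0.0536

Absolute uncertainties add in quadrature for a linear combination:
  (3·δy)² = 1.51;  (δz)² = 0.426;  (δx)² = 0.159;  (δc)² = 0.0187
δS = √(2.12) = 1.46
S = 27.2, so δS/S = 1.46/27.2 = 0.0536.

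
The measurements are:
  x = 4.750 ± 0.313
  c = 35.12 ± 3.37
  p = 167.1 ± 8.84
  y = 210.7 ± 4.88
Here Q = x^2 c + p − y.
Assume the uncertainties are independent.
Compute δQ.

Let w = x^2·c = 792.4. δw/w = √((2·δx/x)² + (1·δc/c)²) = √(0.0174 + 0.00921) = 0.163, so δw = 129.
Q = w + p − y: δQ = √(δw² + δp² + δy²) = √(16700 + 78.1 + 23.8) = 130

130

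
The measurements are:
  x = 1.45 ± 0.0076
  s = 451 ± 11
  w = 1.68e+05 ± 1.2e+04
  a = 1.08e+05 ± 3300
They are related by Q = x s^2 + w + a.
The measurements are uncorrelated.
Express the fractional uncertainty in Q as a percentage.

3.34%

Let p = x·s^2 = 2.95e+05. δp/p = √((1·δx/x)² + (2·δs/s)²) = √(2.75e-05 + 0.00238) = 0.0491, so δp = 14500.
Q = p + w + a: δQ = √(δp² + δw² + δa²) = √(2.09e+08 + 1.44e+08 + 1.09e+07) = 19100
Q = 5.71e+05, so δQ/Q = 19100/5.71e+05 = 0.0334.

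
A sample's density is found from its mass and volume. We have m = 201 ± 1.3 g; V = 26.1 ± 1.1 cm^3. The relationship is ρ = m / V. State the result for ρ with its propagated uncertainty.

7.70 ± 0.328 g/cm^3

ρ is a product of powers, so relative uncertainties combine in quadrature:
  (1·δm/m)² = (1×0.00647)² = 4.18e-05;  (-1·δV/V)² = (-1×0.0421)² = 0.00178
δρ/ρ = √(0.00182) = 0.0426
ρ = 7.70 g/cm^3, so δρ = 0.0426 × 7.70 = 0.328 g/cm^3.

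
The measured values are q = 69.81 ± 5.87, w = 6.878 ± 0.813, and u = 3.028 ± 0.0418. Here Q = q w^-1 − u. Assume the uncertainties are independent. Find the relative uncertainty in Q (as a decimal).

0.207

Let p = q·w^-1 = 10.15. δp/p = √((1·δq/q)² + (-1·δw/w)²) = √(0.00707 + 0.0140) = 0.145, so δp = 1.47.
Q = p − u: δQ = √(δp² + δu²) = √(2.17 + 0.00175) = 1.47
Q = 7.122, so δQ/Q = 1.47/7.122 = 0.207.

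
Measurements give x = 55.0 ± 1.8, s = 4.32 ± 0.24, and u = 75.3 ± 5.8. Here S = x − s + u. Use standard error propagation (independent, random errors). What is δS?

For a sum/difference, combine absolute errors in quadrature:
  (δx)² = 3.24;  (δs)² = 0.0576;  (δu)² = 33.6
δS = √(36.9) = 6.08

6.08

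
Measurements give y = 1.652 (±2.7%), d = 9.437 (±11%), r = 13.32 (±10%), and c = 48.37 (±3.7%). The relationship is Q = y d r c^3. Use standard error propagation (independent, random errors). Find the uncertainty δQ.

4.41e+06

Each factor contributes (exponent × relative error)² to (δQ/Q)²:
  (1·δy/y)² = (1×0.0270)² = 0.000729;  (1·δd/d)² = (1×0.110)² = 0.0121;  (1·δr/r)² = (1×0.100)² = 0.0100;  (3·δc/c)² = (3×0.0370)² = 0.0123
δQ/Q = √(0.0352) = 0.187
Q = 2.35e+07, so δQ = 0.187 × 2.35e+07 = 4.41e+06.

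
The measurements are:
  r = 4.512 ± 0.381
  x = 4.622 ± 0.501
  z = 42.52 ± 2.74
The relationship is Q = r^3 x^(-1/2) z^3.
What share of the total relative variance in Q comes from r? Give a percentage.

(δQ/Q)² = (3·δr/r)² + (−½·δx/x)² + (3·δz/z)²
  r term: (3×0.0844)² = 0.0642
  x term: (-0.5×0.108)² = 0.00294
  z term: (3×0.0644)² = 0.0374
Total = 0.104. Share from r = 0.0642/0.104 = 0.614.

61.4%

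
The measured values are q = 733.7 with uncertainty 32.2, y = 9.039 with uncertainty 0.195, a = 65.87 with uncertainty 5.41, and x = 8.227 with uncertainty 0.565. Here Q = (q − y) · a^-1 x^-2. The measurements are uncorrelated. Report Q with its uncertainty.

Let u = q − y = 724.7. δu = √(δq² + δy²) = √(1040 + 0.0380) = 32.2, so δu/u = 0.0444.
Q is then a monomial in u, a, x:
δQ/Q = √((δu/u)² + (-1·δa/a)² + (-2·δx/x)²) = √(0.00197 + 0.00675 + 0.0189) = 0.166
Q = 0.1625, so δQ = 0.166 × 0.1625 = 0.0270.

0.1625 ± 0.0270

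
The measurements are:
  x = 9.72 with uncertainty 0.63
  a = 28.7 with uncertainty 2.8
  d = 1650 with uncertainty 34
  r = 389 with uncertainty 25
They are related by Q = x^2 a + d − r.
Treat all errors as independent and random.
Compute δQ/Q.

Let p = x^2·a = 2710. δp/p = √((2·δx/x)² + (1·δa/a)²) = √(0.0168 + 0.00952) = 0.162, so δp = 440.
Q = p + d − r: δQ = √(δp² + δd² + δr²) = √(1.94e+05 + 1160 + 625) = 442
Q = 3970, so δQ/Q = 442/3970 = 0.111.

0.111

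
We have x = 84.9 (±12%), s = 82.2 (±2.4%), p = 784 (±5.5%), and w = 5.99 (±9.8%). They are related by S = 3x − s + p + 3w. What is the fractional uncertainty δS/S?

0.0543

Absolute uncertainties add in quadrature for a linear combination:
  (3·δx)² = 934;  (δs)² = 3.89;  (δp)² = 1860;  (3·δw)² = 3.10
δS = √(2800) = 52.9
S = 974, so δS/S = 52.9/974 = 0.0543.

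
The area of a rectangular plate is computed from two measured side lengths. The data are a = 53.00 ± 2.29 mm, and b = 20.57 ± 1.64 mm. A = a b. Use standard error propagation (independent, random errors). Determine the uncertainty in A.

98.9 mm^2

Products/powers → add relative errors in quadrature, weighted by exponent:
  (1·δa/a)² = (1×0.0432)² = 0.00187;  (1·δb/b)² = (1×0.0797)² = 0.00636
δA/A = √(0.00822) = 0.0907
A = 1090 mm^2, so δA = 0.0907 × 1090 = 98.9 mm^2.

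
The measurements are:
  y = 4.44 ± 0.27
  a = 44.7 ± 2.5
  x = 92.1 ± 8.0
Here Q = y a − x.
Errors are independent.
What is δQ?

18.2

Let p = y·a = 198. δp/p = √((1·δy/y)² + (1·δa/a)²) = √(0.00370 + 0.00313) = 0.0826, so δp = 16.4.
Q = p − x: δQ = √(δp² + δx²) = √(269 + 64.0) = 18.2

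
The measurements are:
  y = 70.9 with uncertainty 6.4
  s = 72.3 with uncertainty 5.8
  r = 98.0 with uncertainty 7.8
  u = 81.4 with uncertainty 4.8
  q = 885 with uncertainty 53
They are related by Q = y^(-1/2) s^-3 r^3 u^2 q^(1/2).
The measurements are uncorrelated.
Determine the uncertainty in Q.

21200

Since Q is a product/quotient, work with relative uncertainties:
  (−½·δy/y)² = (-0.5×0.0903)² = 0.00204;  (-3·δs/s)² = (-3×0.0802)² = 0.0579;  (3·δr/r)² = (3×0.0796)² = 0.0570;  (2·δu/u)² = (2×0.0590)² = 0.0139;  (½·δq/q)² = (0.5×0.0599)² = 0.000897
δQ/Q = √(0.132) = 0.363
Q = 58300, so δQ = 0.363 × 58300 = 21200.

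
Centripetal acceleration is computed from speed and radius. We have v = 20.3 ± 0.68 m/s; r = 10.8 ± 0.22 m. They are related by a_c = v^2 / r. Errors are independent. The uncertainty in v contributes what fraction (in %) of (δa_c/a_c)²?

(δa_c/a_c)² = (2·δv/v)² + (-1·δr/r)²
  v term: (2×0.0335)² = 0.00449
  r term: (-1×0.0204)² = 0.000415
Total = 0.00490. Share from v = 0.00449/0.00490 = 0.915.

91.5%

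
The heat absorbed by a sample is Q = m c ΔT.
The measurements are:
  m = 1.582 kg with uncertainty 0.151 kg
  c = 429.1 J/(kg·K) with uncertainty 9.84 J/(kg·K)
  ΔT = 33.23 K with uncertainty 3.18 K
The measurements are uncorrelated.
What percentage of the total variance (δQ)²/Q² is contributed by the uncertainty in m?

48.5%

(δQ/Q)² = (1·δm/m)² + (1·δc/c)² + (1·δΔT/ΔT)²
  m term: (1×0.0954)² = 0.00911
  c term: (1×0.0229)² = 0.000526
  ΔT term: (1×0.0957)² = 0.00916
Total = 0.0188. Share from m = 0.00911/0.0188 = 0.485.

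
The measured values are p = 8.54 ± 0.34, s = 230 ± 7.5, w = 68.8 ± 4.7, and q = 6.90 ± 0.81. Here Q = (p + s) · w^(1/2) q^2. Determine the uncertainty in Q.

Let u = p + s = 239. δu = √(δp² + δs²) = √(0.116 + 56.2) = 7.51, so δu/u = 0.0315.
Q is then a monomial in u, w, q:
δQ/Q = √((δu/u)² + (½·δw/w)² + (2·δq/q)²) = √(0.000991 + 0.00117 + 0.0551) = 0.239
Q = 94200, so δQ = 0.239 × 94200 = 22500.

22500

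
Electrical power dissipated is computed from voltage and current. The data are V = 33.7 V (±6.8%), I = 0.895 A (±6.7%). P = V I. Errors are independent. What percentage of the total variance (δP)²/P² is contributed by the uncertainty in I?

49.3%

(δP/P)² = (1·δV/V)² + (1·δI/I)²
  V term: (1×0.0680)² = 0.00462
  I term: (1×0.0670)² = 0.00449
Total = 0.00911. Share from I = 0.00449/0.00911 = 0.493.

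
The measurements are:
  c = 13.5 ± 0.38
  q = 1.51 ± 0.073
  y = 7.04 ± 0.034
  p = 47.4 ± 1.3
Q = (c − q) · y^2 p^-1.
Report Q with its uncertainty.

12.5 ± 0.545

Let u = c − q = 12.0. δu = √(δc² + δq²) = √(0.144 + 0.00533) = 0.387, so δu/u = 0.0323.
Q is then a monomial in u, y, p:
δQ/Q = √((δu/u)² + (2·δy/y)² + (-1·δp/p)²) = √(0.00104 + 9.33e-05 + 0.000752) = 0.0434
Q = 12.5, so δQ = 0.0434 × 12.5 = 0.545.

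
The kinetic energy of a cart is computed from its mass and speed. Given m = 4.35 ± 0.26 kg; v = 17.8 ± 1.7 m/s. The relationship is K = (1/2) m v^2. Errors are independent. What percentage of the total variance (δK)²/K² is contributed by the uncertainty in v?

(δK/K)² = (1·δm/m)² + (2·δv/v)²
  m term: (1×0.0598)² = 0.00357
  v term: (2×0.0955)² = 0.0365
Total = 0.0401. Share from v = 0.0365/0.0401 = 0.911.

91.1%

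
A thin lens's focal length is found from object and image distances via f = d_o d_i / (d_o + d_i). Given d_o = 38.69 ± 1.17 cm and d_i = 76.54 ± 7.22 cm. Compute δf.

0.964 cm

∂f/∂d_o = (d_i/(d_o+d_i))² = 0.441;  ∂f/∂d_i = (d_o/(d_o+d_i))² = 0.113
δf = √((∂f/∂d_o · δd_o)² + (∂f/∂d_i · δd_i)²) = √(0.266 + 0.663) = 0.964 cm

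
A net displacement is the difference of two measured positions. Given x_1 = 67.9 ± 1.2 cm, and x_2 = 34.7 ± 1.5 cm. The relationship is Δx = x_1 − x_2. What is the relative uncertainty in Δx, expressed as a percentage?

Each term contributes (cᵢ δxᵢ)² to (δΔx)²:
  (δx_1)² = 1.44;  (δx_2)² = 2.25
δΔx = √(3.69) = 1.92 cm
Δx = 33.2 cm, so δΔx/Δx = 1.92/33.2 = 0.0579.

5.79%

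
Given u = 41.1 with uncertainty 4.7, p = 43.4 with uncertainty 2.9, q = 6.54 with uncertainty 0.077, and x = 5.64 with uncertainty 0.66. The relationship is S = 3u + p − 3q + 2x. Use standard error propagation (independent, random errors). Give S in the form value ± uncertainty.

Sums and differences: (δS)² = Σ (cᵢ δxᵢ)².
  (3·δu)² = 199;  (δp)² = 8.41;  (3·δq)² = 0.0534;  (2·δx)² = 1.74
δS = √(209) = 14.5
S = 158.

158 ± 14.5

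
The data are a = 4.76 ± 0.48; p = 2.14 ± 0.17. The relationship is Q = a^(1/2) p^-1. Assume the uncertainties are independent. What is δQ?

0.0959

Each factor contributes (exponent × relative error)² to (δQ/Q)²:
  (½·δa/a)² = (0.5×0.101)² = 0.00254;  (-1·δp/p)² = (-1×0.0794)² = 0.00631
δQ/Q = √(0.00885) = 0.0941
Q = 1.02, so δQ = 0.0941 × 1.02 = 0.0959.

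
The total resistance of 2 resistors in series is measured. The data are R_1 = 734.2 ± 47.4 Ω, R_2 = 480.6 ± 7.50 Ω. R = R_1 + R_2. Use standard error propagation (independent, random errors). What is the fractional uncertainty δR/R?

0.0395

For a sum/difference, combine absolute errors in quadrature:
  (δR_1)² = 2250;  (δR_2)² = 56.2
δR = √(2300) = 48.0 Ω
R = 1215 Ω, so δR/R = 48.0/1215 = 0.0395.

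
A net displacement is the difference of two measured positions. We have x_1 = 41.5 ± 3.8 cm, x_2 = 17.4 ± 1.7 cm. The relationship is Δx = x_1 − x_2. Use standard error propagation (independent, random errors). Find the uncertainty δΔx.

Absolute uncertainties add in quadrature for a linear combination:
  (δx_1)² = 14.4;  (δx_2)² = 2.89
δΔx = √(17.3) = 4.16 cm

4.16 cm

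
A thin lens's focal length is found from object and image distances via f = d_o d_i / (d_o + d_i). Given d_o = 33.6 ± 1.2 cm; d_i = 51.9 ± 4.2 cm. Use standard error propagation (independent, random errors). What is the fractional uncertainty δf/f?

0.0385

∂f/∂d_o = (d_i/(d_o+d_i))² = 0.368;  ∂f/∂d_i = (d_o/(d_o+d_i))² = 0.154
δf = √((∂f/∂d_o · δd_o)² + (∂f/∂d_i · δd_i)²) = √(0.196 + 0.421) = 0.785 cm
f = 20.4 cm, so δf/f = 0.785/20.4 = 0.0385.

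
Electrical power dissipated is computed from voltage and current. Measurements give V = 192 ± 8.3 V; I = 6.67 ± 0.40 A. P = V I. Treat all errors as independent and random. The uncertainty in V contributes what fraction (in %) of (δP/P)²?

34.2%

(δP/P)² = (1·δV/V)² + (1·δI/I)²
  V term: (1×0.0432)² = 0.00187
  I term: (1×0.0600)² = 0.00360
Total = 0.00547. Share from V = 0.00187/0.00547 = 0.342.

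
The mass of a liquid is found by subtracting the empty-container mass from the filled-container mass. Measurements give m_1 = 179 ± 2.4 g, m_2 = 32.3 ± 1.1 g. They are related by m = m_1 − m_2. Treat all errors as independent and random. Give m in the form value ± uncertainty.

147 ± 2.64 g

Absolute uncertainties add in quadrature for a linear combination:
  (δm_1)² = 5.76;  (δm_2)² = 1.21
δm = √(6.97) = 2.64 g
m = 147 g.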